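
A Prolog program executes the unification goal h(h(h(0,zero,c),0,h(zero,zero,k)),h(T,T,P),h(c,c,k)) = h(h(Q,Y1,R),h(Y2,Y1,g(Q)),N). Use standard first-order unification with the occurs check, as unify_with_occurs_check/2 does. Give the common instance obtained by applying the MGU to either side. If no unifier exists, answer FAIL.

h(h(h(0,zero,c),0,h(zero,zero,k)),h(0,0,g(h(0,zero,c))),h(c,c,k))

Decompose h/3: h(h(0,zero,c),0,h(zero,zero,k)) = h(Q,Y1,R),  h(T,T,P) = h(Y2,Y1,g(Q)),  h(c,c,k) = N.
Decompose h/3: h(0,zero,c) = Q,  0 = Y1,  h(zero,zero,k) = R.
Bind Q := h(0,zero,c); substituting into the one remaining equation that mentions Q gives: h(T,T,P) = h(Y2,Y1,g(h(0,zero,c))).
Bind Y1 := 0; substituting into the one remaining equation that mentions Y1 gives: h(T,T,P) = h(Y2,0,g(h(0,zero,c))).
Bind R := h(zero,zero,k); no other remaining equation mentions R.
Decompose h/3: T = Y2,  T = 0,  P = g(h(0,zero,c)).
Bind T := Y2; substituting into the one remaining equation that mentions T gives: Y2 = 0.
Bind Y2 := 0; no other remaining equation mentions Y2. Substituting into the earlier binding gives T := 0.
Bind P := g(h(0,zero,c)); no other remaining equation mentions P.
Bind N := h(c,c,k).
Applying the MGU to either side gives h(h(h(0,zero,c),0,h(zero,zero,k)),h(0,0,g(h(0,zero,c))),h(c,c,k)).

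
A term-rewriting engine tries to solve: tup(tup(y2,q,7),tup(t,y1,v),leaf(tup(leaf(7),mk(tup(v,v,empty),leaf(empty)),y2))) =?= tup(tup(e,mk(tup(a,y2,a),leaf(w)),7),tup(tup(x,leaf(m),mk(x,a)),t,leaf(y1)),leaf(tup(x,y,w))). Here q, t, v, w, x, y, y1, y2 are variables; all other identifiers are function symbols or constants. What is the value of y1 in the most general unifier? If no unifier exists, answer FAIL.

Decompose tup/3: tup(y2,q,7) =?= tup(e,mk(tup(a,y2,a),leaf(w)),7),  tup(t,y1,v) =?= tup(tup(x,leaf(m),mk(x,a)),t,leaf(y1)),  leaf(tup(leaf(7),mk(tup(v,v,empty),leaf(empty)),y2)) =?= leaf(tup(x,y,w)).
Decompose tup/3: y2 =?= e,  q =?= mk(tup(a,y2,a),leaf(w)),  7 =?= 7.
Bind y2 := e; substituting into the 2 remaining equations that mention y2 gives: q =?= mk(tup(a,e,a),leaf(w)),  leaf(tup(leaf(7),mk(tup(v,v,empty),leaf(empty)),e)) =?= leaf(tup(x,y,w)).
Bind q := mk(tup(a,e,a),leaf(w)); no other remaining equation mentions q.
Delete trivial equation 7 =?= 7.
Decompose tup/3: t =?= tup(x,leaf(m),mk(x,a)),  y1 =?= t,  v =?= leaf(y1).
Bind t := tup(x,leaf(m),mk(x,a)); substituting into the one remaining equation that mentions t gives: y1 =?= tup(x,leaf(m),mk(x,a)).
Bind y1 := tup(x,leaf(m),mk(x,a)); substituting into the one remaining equation that mentions y1 gives: v =?= leaf(tup(x,leaf(m),mk(x,a))).
Bind v := leaf(tup(x,leaf(m),mk(x,a))); substituting into the remaining equation gives: leaf(tup(leaf(7),mk(tup(leaf(tup(x,leaf(m),mk(x,a))),leaf(tup(x,leaf(m),mk(x,a))),empty),leaf(empty)),e)) =?= leaf(tup(x,y,w)).
Decompose leaf/1: tup(leaf(7),mk(tup(leaf(tup(x,leaf(m),mk(x,a))),leaf(tup(x,leaf(m),mk(x,a))),empty),leaf(empty)),e) =?= tup(x,y,w).
Decompose tup/3: leaf(7) =?= x,  mk(tup(leaf(tup(x,leaf(m),mk(x,a))),leaf(tup(x,leaf(m),mk(x,a))),empty),leaf(empty)) =?= y,  e =?= w.
Bind x := leaf(7); substituting into the one remaining equation that mentions x gives: mk(tup(leaf(tup(leaf(7),leaf(m),mk(leaf(7),a))),leaf(tup(leaf(7),leaf(m),mk(leaf(7),a))),empty),leaf(empty)) =?= y. Substituting into the earlier bindings gives t := tup(leaf(7),leaf(m),mk(leaf(7),a)), y1 := tup(leaf(7),leaf(m),mk(leaf(7),a)), v := leaf(tup(leaf(7),leaf(m),mk(leaf(7),a))).
Bind y := mk(tup(leaf(tup(leaf(7),leaf(m),mk(leaf(7),a))),leaf(tup(leaf(7),leaf(m),mk(leaf(7),a))),empty),leaf(empty)); no other remaining equation mentions y.
Bind w := e. Substituting into the earlier binding gives q := mk(tup(a,e,a),leaf(e)).
MGU = { y2 ↦ e, q ↦ mk(tup(a,e,a),leaf(e)), t ↦ tup(leaf(7),leaf(m),mk(leaf(7),a)), y1 ↦ tup(leaf(7),leaf(m),mk(leaf(7),a)), v ↦ leaf(tup(leaf(7),leaf(m),mk(leaf(7),a))), x ↦ leaf(7), y ↦ mk(tup(leaf(tup(leaf(7),leaf(m),mk(leaf(7),a))),leaf(tup(leaf(7),leaf(m),mk(leaf(7),a))),empty),leaf(empty)), w ↦ e }, so y1 ↦ tup(leaf(7),leaf(m),mk(leaf(7),a)).

tup(leaf(7),leaf(m),mk(leaf(7),a))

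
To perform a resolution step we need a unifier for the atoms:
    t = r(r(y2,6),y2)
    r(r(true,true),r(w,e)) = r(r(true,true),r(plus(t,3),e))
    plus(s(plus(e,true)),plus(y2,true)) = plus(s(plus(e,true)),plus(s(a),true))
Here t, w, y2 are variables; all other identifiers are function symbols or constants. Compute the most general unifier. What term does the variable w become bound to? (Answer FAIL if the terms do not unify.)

plus(r(r(s(a),6),s(a)),3)

Bind t := r(r(y2,6),y2); substituting into the one remaining equation that mentions t gives: r(r(true,true),r(w,e)) = r(r(true,true),r(plus(r(r(y2,6),y2),3),e)).
Decompose r/2: r(true,true) = r(true,true),  r(w,e) = r(plus(r(r(y2,6),y2),3),e).
Delete trivial equation r(true,true) = r(true,true).
Decompose r/2: w = plus(r(r(y2,6),y2),3),  e = e.
Bind w := plus(r(r(y2,6),y2),3); no other remaining equation mentions w.
Delete trivial equation e = e.
Decompose plus/2: s(plus(e,true)) = s(plus(e,true)),  plus(y2,true) = plus(s(a),true).
Delete trivial equation s(plus(e,true)) = s(plus(e,true)).
Decompose plus/2: y2 = s(a),  true = true.
Bind y2 := s(a); no other remaining equation mentions y2. Substituting into the earlier bindings gives t := r(r(s(a),6),s(a)), w := plus(r(r(s(a),6),s(a)),3).
Delete trivial equation true = true.
MGU = { t := r(r(s(a),6),s(a)), w := plus(r(r(s(a),6),s(a)),3), y2 := s(a) }, so w := plus(r(r(s(a),6),s(a)),3).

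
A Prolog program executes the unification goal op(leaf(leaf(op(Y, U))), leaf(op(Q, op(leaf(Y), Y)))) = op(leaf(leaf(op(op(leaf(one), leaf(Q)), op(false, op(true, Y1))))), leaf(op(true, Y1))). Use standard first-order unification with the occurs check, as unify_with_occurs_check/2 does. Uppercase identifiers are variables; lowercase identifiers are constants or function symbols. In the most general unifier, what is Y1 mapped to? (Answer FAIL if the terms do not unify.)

Decompose op/2: leaf(leaf(op(Y, U))) = leaf(leaf(op(op(leaf(one), leaf(Q)), op(false, op(true, Y1))))),  leaf(op(Q, op(leaf(Y), Y))) = leaf(op(true, Y1)).
Decompose leaf/1: leaf(op(Y, U)) = leaf(op(op(leaf(one), leaf(Q)), op(false, op(true, Y1)))).
Decompose leaf/1: op(Y, U) = op(op(leaf(one), leaf(Q)), op(false, op(true, Y1))).
Decompose op/2: Y = op(leaf(one), leaf(Q)),  U = op(false, op(true, Y1)).
Bind Y := op(leaf(one), leaf(Q)); substituting into the one remaining equation that mentions Y gives: leaf(op(Q, op(leaf(op(leaf(one), leaf(Q))), op(leaf(one), leaf(Q))))) = leaf(op(true, Y1)).
Bind U := op(false, op(true, Y1)); no other remaining equation mentions U.
Decompose leaf/1: op(Q, op(leaf(op(leaf(one), leaf(Q))), op(leaf(one), leaf(Q)))) = op(true, Y1).
Decompose op/2: Q = true,  op(leaf(op(leaf(one), leaf(Q))), op(leaf(one), leaf(Q))) = Y1.
Bind Q := true; substituting into the remaining equation gives: op(leaf(op(leaf(one), leaf(true))), op(leaf(one), leaf(true))) = Y1. Substituting into the earlier binding gives Y := op(leaf(one), leaf(true)).
Bind Y1 := op(leaf(op(leaf(one), leaf(true))), op(leaf(one), leaf(true))). Substituting into the earlier binding gives U := op(false, op(true, op(leaf(op(leaf(one), leaf(true))), op(leaf(one), leaf(true))))).
MGU = { Y -> op(leaf(one), leaf(true)), U -> op(false, op(true, op(leaf(op(leaf(one), leaf(true))), op(leaf(one), leaf(true))))), Q -> true, Y1 -> op(leaf(op(leaf(one), leaf(true))), op(leaf(one), leaf(true))) }, so Y1 -> op(leaf(op(leaf(one), leaf(true))), op(leaf(one), leaf(true))).

op(leaf(op(leaf(one), leaf(true))), op(leaf(one), leaf(true)))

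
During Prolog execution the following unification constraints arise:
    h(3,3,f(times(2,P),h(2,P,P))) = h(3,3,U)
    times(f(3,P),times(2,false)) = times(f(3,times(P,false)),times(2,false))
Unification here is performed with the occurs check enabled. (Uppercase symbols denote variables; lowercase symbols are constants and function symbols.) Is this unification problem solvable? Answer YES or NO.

NO

Decompose h/3: 3 = 3,  3 = 3,  f(times(2,P),h(2,P,P)) = U.
Delete trivial equation 3 = 3.
Delete trivial equation 3 = 3.
Bind U := f(times(2,P),h(2,P,P)); no other remaining equation mentions U.
Decompose times/2: f(3,P) = f(3,times(P,false)),  times(2,false) = times(2,false).
Decompose f/2: 3 = 3,  P = times(P,false).
Delete trivial equation 3 = 3.
Occurs check fails: P occurs in times(P,false); the equation P = times(P,false) has no finite solution.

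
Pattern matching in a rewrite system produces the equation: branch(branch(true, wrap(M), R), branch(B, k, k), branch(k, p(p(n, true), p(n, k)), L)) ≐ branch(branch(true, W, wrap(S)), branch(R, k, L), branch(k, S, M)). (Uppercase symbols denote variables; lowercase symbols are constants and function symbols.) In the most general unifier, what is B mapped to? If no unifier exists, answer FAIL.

Decompose branch/3: branch(true, wrap(M), R) ≐ branch(true, W, wrap(S)),  branch(B, k, k) ≐ branch(R, k, L),  branch(k, p(p(n, true), p(n, k)), L) ≐ branch(k, S, M).
Decompose branch/3: true ≐ true,  wrap(M) ≐ W,  R ≐ wrap(S).
Delete trivial equation true ≐ true.
Bind W := wrap(M); no other remaining equation mentions W.
Bind R := wrap(S); substituting into the one remaining equation that mentions R gives: branch(B, k, k) ≐ branch(wrap(S), k, L).
Decompose branch/3: B ≐ wrap(S),  k ≐ k,  k ≐ L.
Bind B := wrap(S); no other remaining equation mentions B.
Delete trivial equation k ≐ k.
Bind L := k; substituting into the remaining equation gives: branch(k, p(p(n, true), p(n, k)), k) ≐ branch(k, S, M).
Decompose branch/3: k ≐ k,  p(p(n, true), p(n, k)) ≐ S,  k ≐ M.
Delete trivial equation k ≐ k.
Bind S := p(p(n, true), p(n, k)); no other remaining equation mentions S. Substituting into the earlier bindings gives R := wrap(p(p(n, true), p(n, k))), B := wrap(p(p(n, true), p(n, k))).
Bind M := k. Substituting into the earlier binding gives W := wrap(k).
MGU = { W ↦ wrap(k), R ↦ wrap(p(p(n, true), p(n, k))), B ↦ wrap(p(p(n, true), p(n, k))), L ↦ k, S ↦ p(p(n, true), p(n, k)), M ↦ k }, so B ↦ wrap(p(p(n, true), p(n, k))).

wrap(p(p(n, true), p(n, k)))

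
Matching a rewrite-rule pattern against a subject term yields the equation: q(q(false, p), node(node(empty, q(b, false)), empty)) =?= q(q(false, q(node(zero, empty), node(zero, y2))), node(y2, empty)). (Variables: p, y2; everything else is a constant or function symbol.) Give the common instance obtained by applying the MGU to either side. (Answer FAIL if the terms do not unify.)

Decompose q/2: q(false, p) =?= q(false, q(node(zero, empty), node(zero, y2))),  node(node(empty, q(b, false)), empty) =?= node(y2, empty).
Decompose q/2: false =?= false,  p =?= q(node(zero, empty), node(zero, y2)).
Delete trivial equation false =?= false.
Bind p := q(node(zero, empty), node(zero, y2)); no other remaining equation mentions p.
Decompose node/2: node(empty, q(b, false)) =?= y2,  empty =?= empty.
Bind y2 := node(empty, q(b, false)); no other remaining equation mentions y2. Substituting into the earlier binding gives p := q(node(zero, empty), node(zero, node(empty, q(b, false)))).
Delete trivial equation empty =?= empty.
Applying the MGU to either side gives q(q(false, q(node(zero, empty), node(zero, node(empty, q(b, false))))), node(node(empty, q(b, false)), empty)).

q(q(false, q(node(zero, empty), node(zero, node(empty, q(b, false))))), node(node(empty, q(b, false)), empty))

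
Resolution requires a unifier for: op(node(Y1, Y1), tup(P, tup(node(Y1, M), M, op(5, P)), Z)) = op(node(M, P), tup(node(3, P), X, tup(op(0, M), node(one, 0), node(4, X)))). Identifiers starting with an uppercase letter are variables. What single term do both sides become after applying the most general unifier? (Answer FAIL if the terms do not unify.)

FAIL

Decompose op/2: node(Y1, Y1) = node(M, P),  tup(P, tup(node(Y1, M), M, op(5, P)), Z) = tup(node(3, P), X, tup(op(0, M), node(one, 0), node(4, X))).
Decompose node/2: Y1 = M,  Y1 = P.
Bind Y1 := M; substituting into the remaining equations gives: M = P,  tup(P, tup(node(M, M), M, op(5, P)), Z) = tup(node(3, P), X, tup(op(0, M), node(one, 0), node(4, X))).
Bind M := P; substituting into the remaining equation gives: tup(P, tup(node(P, P), P, op(5, P)), Z) = tup(node(3, P), X, tup(op(0, P), node(one, 0), node(4, X))). Substituting into the earlier binding gives Y1 := P.
Decompose tup/3: P = node(3, P),  tup(node(P, P), P, op(5, P)) = X,  Z = tup(op(0, P), node(one, 0), node(4, X)).
Occurs check fails: P occurs in node(3, P); the equation P = node(3, P) has no finite solution.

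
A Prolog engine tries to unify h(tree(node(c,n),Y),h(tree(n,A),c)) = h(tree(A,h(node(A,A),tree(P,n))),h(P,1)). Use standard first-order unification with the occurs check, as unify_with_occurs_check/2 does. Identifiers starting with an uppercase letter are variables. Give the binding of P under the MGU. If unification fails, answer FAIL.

FAIL

Decompose h/2: tree(node(c,n),Y) = tree(A,h(node(A,A),tree(P,n))),  h(tree(n,A),c) = h(P,1).
Decompose tree/2: node(c,n) = A,  Y = h(node(A,A),tree(P,n)).
Bind A := node(c,n); substituting into the remaining equations gives: Y = h(node(node(c,n),node(c,n)),tree(P,n)),  h(tree(n,node(c,n)),c) = h(P,1).
Bind Y := h(node(node(c,n),node(c,n)),tree(P,n)); no other remaining equation mentions Y.
Decompose h/2: tree(n,node(c,n)) = P,  c = 1.
Bind P := tree(n,node(c,n)); no other remaining equation mentions P. Substituting into the earlier binding gives Y := h(node(node(c,n),node(c,n)),tree(tree(n,node(c,n)),n)).
Clash: constants c and 1 differ; no unifier exists.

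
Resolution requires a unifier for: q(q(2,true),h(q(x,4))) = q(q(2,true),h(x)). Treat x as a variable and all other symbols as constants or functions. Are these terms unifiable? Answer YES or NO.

NO

Decompose q/2: q(2,true) = q(2,true),  h(q(x,4)) = h(x).
Delete trivial equation q(2,true) = q(2,true).
Decompose h/1: q(x,4) = x.
Occurs check fails: x occurs in q(x,4); the equation x = q(x,4) has no finite solution.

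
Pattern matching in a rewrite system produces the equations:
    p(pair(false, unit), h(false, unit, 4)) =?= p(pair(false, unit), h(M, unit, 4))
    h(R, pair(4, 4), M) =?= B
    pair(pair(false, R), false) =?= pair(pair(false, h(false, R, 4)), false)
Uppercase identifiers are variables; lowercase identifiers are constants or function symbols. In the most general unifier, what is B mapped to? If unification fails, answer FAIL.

Decompose p/2: pair(false, unit) =?= pair(false, unit),  h(false, unit, 4) =?= h(M, unit, 4).
Delete trivial equation pair(false, unit) =?= pair(false, unit).
Decompose h/3: false =?= M,  unit =?= unit,  4 =?= 4.
Bind M := false; substituting into the one remaining equation that mentions M gives: h(R, pair(4, 4), false) =?= B.
Delete trivial equation unit =?= unit.
Delete trivial equation 4 =?= 4.
Bind B := h(R, pair(4, 4), false); no other remaining equation mentions B.
Decompose pair/2: pair(false, R) =?= pair(false, h(false, R, 4)),  false =?= false.
Decompose pair/2: false =?= false,  R =?= h(false, R, 4).
Delete trivial equation false =?= false.
Occurs check fails: R occurs in h(false, R, 4); the equation R =?= h(false, R, 4) has no finite solution.

FAIL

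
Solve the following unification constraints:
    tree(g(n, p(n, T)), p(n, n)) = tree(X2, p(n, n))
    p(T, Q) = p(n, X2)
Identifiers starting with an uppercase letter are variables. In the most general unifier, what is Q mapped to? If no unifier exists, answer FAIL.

g(n, p(n, n))

Decompose tree/2: g(n, p(n, T)) = X2,  p(n, n) = p(n, n).
Bind X2 := g(n, p(n, T)); substituting into the one remaining equation that mentions X2 gives: p(T, Q) = p(n, g(n, p(n, T))).
Delete trivial equation p(n, n) = p(n, n).
Decompose p/2: T = n,  Q = g(n, p(n, T)).
Bind T := n; substituting into the remaining equation gives: Q = g(n, p(n, n)). Substituting into the earlier binding gives X2 := g(n, p(n, n)).
Bind Q := g(n, p(n, n)).
MGU = { X2 -> g(n, p(n, n)), T -> n, Q -> g(n, p(n, n)) }, so Q -> g(n, p(n, n)).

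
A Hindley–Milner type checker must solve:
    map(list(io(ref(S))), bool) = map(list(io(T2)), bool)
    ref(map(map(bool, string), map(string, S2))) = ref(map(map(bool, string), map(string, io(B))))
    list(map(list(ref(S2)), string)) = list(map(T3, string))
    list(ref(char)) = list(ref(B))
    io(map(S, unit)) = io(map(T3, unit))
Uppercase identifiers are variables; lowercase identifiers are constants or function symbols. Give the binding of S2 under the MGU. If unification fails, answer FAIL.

Decompose map/2: list(io(ref(S))) = list(io(T2)),  bool = bool.
Decompose list/1: io(ref(S)) = io(T2).
Decompose io/1: ref(S) = T2.
Bind T2 := ref(S); no other remaining equation mentions T2.
Delete trivial equation bool = bool.
Decompose ref/1: map(map(bool, string), map(string, S2)) = map(map(bool, string), map(string, io(B))).
Decompose map/2: map(bool, string) = map(bool, string),  map(string, S2) = map(string, io(B)).
Delete trivial equation map(bool, string) = map(bool, string).
Decompose map/2: string = string,  S2 = io(B).
Delete trivial equation string = string.
Bind S2 := io(B); substituting into the one remaining equation that mentions S2 gives: list(map(list(ref(io(B))), string)) = list(map(T3, string)).
Decompose list/1: map(list(ref(io(B))), string) = map(T3, string).
Decompose map/2: list(ref(io(B))) = T3,  string = string.
Bind T3 := list(ref(io(B))); substituting into the one remaining equation that mentions T3 gives: io(map(S, unit)) = io(map(list(ref(io(B))), unit)).
Delete trivial equation string = string.
Decompose list/1: ref(char) = ref(B).
Decompose ref/1: char = B.
Bind B := char; substituting into the remaining equation gives: io(map(S, unit)) = io(map(list(ref(io(char))), unit)). Substituting into the earlier bindings gives S2 := io(char), T3 := list(ref(io(char))).
Decompose io/1: map(S, unit) = map(list(ref(io(char))), unit).
Decompose map/2: S = list(ref(io(char))),  unit = unit.
Bind S := list(ref(io(char))); no other remaining equation mentions S. Substituting into the earlier binding gives T2 := ref(list(ref(io(char)))).
Delete trivial equation unit = unit.
MGU = { T2 ↦ ref(list(ref(io(char)))), S2 ↦ io(char), T3 ↦ list(ref(io(char))), B ↦ char, S ↦ list(ref(io(char))) }, so S2 ↦ io(char).

io(char)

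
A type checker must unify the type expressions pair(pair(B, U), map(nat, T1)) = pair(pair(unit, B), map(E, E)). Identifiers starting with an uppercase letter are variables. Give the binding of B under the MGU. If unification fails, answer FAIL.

Decompose pair/2: pair(B, U) = pair(unit, B),  map(nat, T1) = map(E, E).
Decompose pair/2: B = unit,  U = B.
Bind B := unit; substituting into the one remaining equation that mentions B gives: U = unit.
Bind U := unit; no other remaining equation mentions U.
Decompose map/2: nat = E,  T1 = E.
Bind E := nat; substituting into the remaining equation gives: T1 = nat.
Bind T1 := nat.
MGU = { B -> unit, U -> unit, E -> nat, T1 -> nat }, so B -> unit.

unit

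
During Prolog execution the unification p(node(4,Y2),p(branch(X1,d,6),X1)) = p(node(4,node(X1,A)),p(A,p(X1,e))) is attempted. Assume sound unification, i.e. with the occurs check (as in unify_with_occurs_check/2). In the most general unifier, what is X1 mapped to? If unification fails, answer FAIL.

FAIL

Decompose p/2: node(4,Y2) = node(4,node(X1,A)),  p(branch(X1,d,6),X1) = p(A,p(X1,e)).
Decompose node/2: 4 = 4,  Y2 = node(X1,A).
Delete trivial equation 4 = 4.
Bind Y2 := node(X1,A); no other remaining equation mentions Y2.
Decompose p/2: branch(X1,d,6) = A,  X1 = p(X1,e).
Bind A := branch(X1,d,6); no other remaining equation mentions A. Substituting into the earlier binding gives Y2 := node(X1,branch(X1,d,6)).
Occurs check fails: X1 occurs in p(X1,e); the equation X1 = p(X1,e) has no finite solution.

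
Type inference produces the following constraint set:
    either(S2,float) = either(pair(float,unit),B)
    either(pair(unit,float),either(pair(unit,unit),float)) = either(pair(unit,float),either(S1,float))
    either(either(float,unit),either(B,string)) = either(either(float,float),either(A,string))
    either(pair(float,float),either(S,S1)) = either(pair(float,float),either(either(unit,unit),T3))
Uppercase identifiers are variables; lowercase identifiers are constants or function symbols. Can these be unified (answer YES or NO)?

NO

Decompose either/2: S2 = pair(float,unit),  float = B.
Bind S2 := pair(float,unit); no other remaining equation mentions S2.
Bind B := float; substituting into the one remaining equation that mentions B gives: either(either(float,unit),either(float,string)) = either(either(float,float),either(A,string)).
Decompose either/2: pair(unit,float) = pair(unit,float),  either(pair(unit,unit),float) = either(S1,float).
Delete trivial equation pair(unit,float) = pair(unit,float).
Decompose either/2: pair(unit,unit) = S1,  float = float.
Bind S1 := pair(unit,unit); substituting into the one remaining equation that mentions S1 gives: either(pair(float,float),either(S,pair(unit,unit))) = either(pair(float,float),either(either(unit,unit),T3)).
Delete trivial equation float = float.
Decompose either/2: either(float,unit) = either(float,float),  either(float,string) = either(A,string).
Decompose either/2: float = float,  unit = float.
Delete trivial equation float = float.
Clash: constants unit and float differ; no unifier exists.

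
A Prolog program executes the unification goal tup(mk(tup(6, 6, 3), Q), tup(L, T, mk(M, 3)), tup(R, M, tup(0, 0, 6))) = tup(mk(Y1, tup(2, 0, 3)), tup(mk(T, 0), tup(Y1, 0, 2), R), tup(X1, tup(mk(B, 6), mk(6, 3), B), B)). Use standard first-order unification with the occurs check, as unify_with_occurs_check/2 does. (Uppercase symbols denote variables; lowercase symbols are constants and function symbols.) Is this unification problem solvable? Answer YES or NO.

YES

Decompose tup/3: mk(tup(6, 6, 3), Q) = mk(Y1, tup(2, 0, 3)),  tup(L, T, mk(M, 3)) = tup(mk(T, 0), tup(Y1, 0, 2), R),  tup(R, M, tup(0, 0, 6)) = tup(X1, tup(mk(B, 6), mk(6, 3), B), B).
Decompose mk/2: tup(6, 6, 3) = Y1,  Q = tup(2, 0, 3).
Bind Y1 := tup(6, 6, 3); substituting into the one remaining equation that mentions Y1 gives: tup(L, T, mk(M, 3)) = tup(mk(T, 0), tup(tup(6, 6, 3), 0, 2), R).
Bind Q := tup(2, 0, 3); no other remaining equation mentions Q.
Decompose tup/3: L = mk(T, 0),  T = tup(tup(6, 6, 3), 0, 2),  mk(M, 3) = R.
Bind L := mk(T, 0); no other remaining equation mentions L.
Bind T := tup(tup(6, 6, 3), 0, 2); no other remaining equation mentions T. Substituting into the earlier binding gives L := mk(tup(tup(6, 6, 3), 0, 2), 0).
Bind R := mk(M, 3); substituting into the remaining equation gives: tup(mk(M, 3), M, tup(0, 0, 6)) = tup(X1, tup(mk(B, 6), mk(6, 3), B), B).
Decompose tup/3: mk(M, 3) = X1,  M = tup(mk(B, 6), mk(6, 3), B),  tup(0, 0, 6) = B.
Bind X1 := mk(M, 3); no other remaining equation mentions X1.
Bind M := tup(mk(B, 6), mk(6, 3), B); no other remaining equation mentions M. Substituting into the earlier bindings gives R := mk(tup(mk(B, 6), mk(6, 3), B), 3), X1 := mk(tup(mk(B, 6), mk(6, 3), B), 3).
Bind B := tup(0, 0, 6). Substituting into the earlier bindings gives R := mk(tup(mk(tup(0, 0, 6), 6), mk(6, 3), tup(0, 0, 6)), 3), X1 := mk(tup(mk(tup(0, 0, 6), 6), mk(6, 3), tup(0, 0, 6)), 3), M := tup(mk(tup(0, 0, 6), 6), mk(6, 3), tup(0, 0, 6)).
No equations remain and no clash or occurs-check failure arose, so a unifier exists.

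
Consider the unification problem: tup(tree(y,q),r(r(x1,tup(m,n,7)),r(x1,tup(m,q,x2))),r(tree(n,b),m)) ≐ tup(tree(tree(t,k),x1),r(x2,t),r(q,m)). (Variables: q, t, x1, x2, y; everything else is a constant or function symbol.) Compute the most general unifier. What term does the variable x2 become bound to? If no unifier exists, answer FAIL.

Decompose tup/3: tree(y,q) ≐ tree(tree(t,k),x1),  r(r(x1,tup(m,n,7)),r(x1,tup(m,q,x2))) ≐ r(x2,t),  r(tree(n,b),m) ≐ r(q,m).
Decompose tree/2: y ≐ tree(t,k),  q ≐ x1.
Bind y := tree(t,k); no other remaining equation mentions y.
Bind q := x1; substituting into the remaining equations gives: r(r(x1,tup(m,n,7)),r(x1,tup(m,x1,x2))) ≐ r(x2,t),  r(tree(n,b),m) ≐ r(x1,m).
Decompose r/2: r(x1,tup(m,n,7)) ≐ x2,  r(x1,tup(m,x1,x2)) ≐ t.
Bind x2 := r(x1,tup(m,n,7)); substituting into the one remaining equation that mentions x2 gives: r(x1,tup(m,x1,r(x1,tup(m,n,7)))) ≐ t.
Bind t := r(x1,tup(m,x1,r(x1,tup(m,n,7)))); no other remaining equation mentions t. Substituting into the earlier binding gives y := tree(r(x1,tup(m,x1,r(x1,tup(m,n,7)))),k).
Decompose r/2: tree(n,b) ≐ x1,  m ≐ m.
Bind x1 := tree(n,b); no other remaining equation mentions x1. Substituting into the earlier bindings gives y := tree(r(tree(n,b),tup(m,tree(n,b),r(tree(n,b),tup(m,n,7)))),k), q := tree(n,b), x2 := r(tree(n,b),tup(m,n,7)), t := r(tree(n,b),tup(m,tree(n,b),r(tree(n,b),tup(m,n,7)))).
Delete trivial equation m ≐ m.
MGU = { y ↦ tree(r(tree(n,b),tup(m,tree(n,b),r(tree(n,b),tup(m,n,7)))),k), q ↦ tree(n,b), x2 ↦ r(tree(n,b),tup(m,n,7)), t ↦ r(tree(n,b),tup(m,tree(n,b),r(tree(n,b),tup(m,n,7)))), x1 ↦ tree(n,b) }, so x2 ↦ r(tree(n,b),tup(m,n,7)).

r(tree(n,b),tup(m,n,7))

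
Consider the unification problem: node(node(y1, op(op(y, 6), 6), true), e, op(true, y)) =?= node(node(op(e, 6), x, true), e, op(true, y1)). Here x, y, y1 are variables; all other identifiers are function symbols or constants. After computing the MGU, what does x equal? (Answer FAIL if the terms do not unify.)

Decompose node/3: node(y1, op(op(y, 6), 6), true) =?= node(op(e, 6), x, true),  e =?= e,  op(true, y) =?= op(true, y1).
Decompose node/3: y1 =?= op(e, 6),  op(op(y, 6), 6) =?= x,  true =?= true.
Bind y1 := op(e, 6); substituting into the one remaining equation that mentions y1 gives: op(true, y) =?= op(true, op(e, 6)).
Bind x := op(op(y, 6), 6); no other remaining equation mentions x.
Delete trivial equation true =?= true.
Delete trivial equation e =?= e.
Decompose op/2: true =?= true,  y =?= op(e, 6).
Delete trivial equation true =?= true.
Bind y := op(e, 6). Substituting into the earlier binding gives x := op(op(op(e, 6), 6), 6).
MGU = { y1 -> op(e, 6), x -> op(op(op(e, 6), 6), 6), y -> op(e, 6) }, so x -> op(op(op(e, 6), 6), 6).

op(op(op(e, 6), 6), 6)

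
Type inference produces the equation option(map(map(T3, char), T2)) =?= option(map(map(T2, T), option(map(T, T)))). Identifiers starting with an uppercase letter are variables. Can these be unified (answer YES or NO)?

YES

Decompose option/1: map(map(T3, char), T2) =?= map(map(T2, T), option(map(T, T))).
Decompose map/2: map(T3, char) =?= map(T2, T),  T2 =?= option(map(T, T)).
Decompose map/2: T3 =?= T2,  char =?= T.
Bind T3 := T2; no other remaining equation mentions T3.
Bind T := char; substituting into the remaining equation gives: T2 =?= option(map(char, char)).
Bind T2 := option(map(char, char)). Substituting into the earlier binding gives T3 := option(map(char, char)).
No equations remain and no clash or occurs-check failure arose, so a unifier exists.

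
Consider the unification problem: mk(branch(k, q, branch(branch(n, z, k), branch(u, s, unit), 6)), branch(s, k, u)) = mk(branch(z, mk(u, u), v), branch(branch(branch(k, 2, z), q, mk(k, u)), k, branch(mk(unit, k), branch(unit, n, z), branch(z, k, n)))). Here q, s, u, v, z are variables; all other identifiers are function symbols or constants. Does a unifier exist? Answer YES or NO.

Decompose mk/2: branch(k, q, branch(branch(n, z, k), branch(u, s, unit), 6)) = branch(z, mk(u, u), v),  branch(s, k, u) = branch(branch(branch(k, 2, z), q, mk(k, u)), k, branch(mk(unit, k), branch(unit, n, z), branch(z, k, n))).
Decompose branch/3: k = z,  q = mk(u, u),  branch(branch(n, z, k), branch(u, s, unit), 6) = v.
Bind z := k; substituting into the 2 remaining equations that mention z gives: branch(branch(n, k, k), branch(u, s, unit), 6) = v,  branch(s, k, u) = branch(branch(branch(k, 2, k), q, mk(k, u)), k, branch(mk(unit, k), branch(unit, n, k), branch(k, k, n))).
Bind q := mk(u, u); substituting into the one remaining equation that mentions q gives: branch(s, k, u) = branch(branch(branch(k, 2, k), mk(u, u), mk(k, u)), k, branch(mk(unit, k), branch(unit, n, k), branch(k, k, n))).
Bind v := branch(branch(n, k, k), branch(u, s, unit), 6); no other remaining equation mentions v.
Decompose branch/3: s = branch(branch(k, 2, k), mk(u, u), mk(k, u)),  k = k,  u = branch(mk(unit, k), branch(unit, n, k), branch(k, k, n)).
Bind s := branch(branch(k, 2, k), mk(u, u), mk(k, u)); no other remaining equation mentions s. Substituting into the earlier binding gives v := branch(branch(n, k, k), branch(u, branch(branch(k, 2, k), mk(u, u), mk(k, u)), unit), 6).
Delete trivial equation k = k.
Bind u := branch(mk(unit, k), branch(unit, n, k), branch(k, k, n)). Substituting into the earlier bindings gives q := mk(branch(mk(unit, k), branch(unit, n, k), branch(k, k, n)), branch(mk(unit, k), branch(unit, n, k), branch(k, k, n))), v := branch(branch(n, k, k), branch(branch(mk(unit, k), branch(unit, n, k), branch(k, k, n)), branch(branch(k, 2, k), mk(branch(mk(unit, k), branch(unit, n, k), branch(k, k, n)), branch(mk(unit, k), branch(unit, n, k), branch(k, k, n))), mk(k, branch(mk(unit, k), branch(unit, n, k), branch(k, k, n)))), unit), 6), s := branch(branch(k, 2, k), mk(branch(mk(unit, k), branch(unit, n, k), branch(k, k, n)), branch(mk(unit, k), branch(unit, n, k), branch(k, k, n))), mk(k, branch(mk(unit, k), branch(unit, n, k), branch(k, k, n)))).
No equations remain and no clash or occurs-check failure arose, so a unifier exists.

YES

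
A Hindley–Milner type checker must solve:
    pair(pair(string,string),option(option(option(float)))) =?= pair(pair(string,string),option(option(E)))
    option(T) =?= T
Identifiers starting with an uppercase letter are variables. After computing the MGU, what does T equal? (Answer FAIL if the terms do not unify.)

Decompose pair/2: pair(string,string) =?= pair(string,string),  option(option(option(float))) =?= option(option(E)).
Delete trivial equation pair(string,string) =?= pair(string,string).
Decompose option/1: option(option(float)) =?= option(E).
Decompose option/1: option(float) =?= E.
Bind E := option(float); no other remaining equation mentions E.
Occurs check fails: T occurs in option(T); the equation T =?= option(T) has no finite solution.

FAIL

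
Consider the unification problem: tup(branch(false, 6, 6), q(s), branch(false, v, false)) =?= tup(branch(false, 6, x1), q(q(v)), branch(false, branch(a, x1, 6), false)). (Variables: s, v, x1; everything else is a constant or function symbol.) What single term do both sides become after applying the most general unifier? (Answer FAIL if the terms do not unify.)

tup(branch(false, 6, 6), q(q(branch(a, 6, 6))), branch(false, branch(a, 6, 6), false))

Decompose tup/3: branch(false, 6, 6) =?= branch(false, 6, x1),  q(s) =?= q(q(v)),  branch(false, v, false) =?= branch(false, branch(a, x1, 6), false).
Decompose branch/3: false =?= false,  6 =?= 6,  6 =?= x1.
Delete trivial equation false =?= false.
Delete trivial equation 6 =?= 6.
Bind x1 := 6; substituting into the one remaining equation that mentions x1 gives: branch(false, v, false) =?= branch(false, branch(a, 6, 6), false).
Decompose q/1: s =?= q(v).
Bind s := q(v); no other remaining equation mentions s.
Decompose branch/3: false =?= false,  v =?= branch(a, 6, 6),  false =?= false.
Delete trivial equation false =?= false.
Bind v := branch(a, 6, 6); no other remaining equation mentions v. Substituting into the earlier binding gives s := q(branch(a, 6, 6)).
Delete trivial equation false =?= false.
Applying the MGU to either side gives tup(branch(false, 6, 6), q(q(branch(a, 6, 6))), branch(false, branch(a, 6, 6), false)).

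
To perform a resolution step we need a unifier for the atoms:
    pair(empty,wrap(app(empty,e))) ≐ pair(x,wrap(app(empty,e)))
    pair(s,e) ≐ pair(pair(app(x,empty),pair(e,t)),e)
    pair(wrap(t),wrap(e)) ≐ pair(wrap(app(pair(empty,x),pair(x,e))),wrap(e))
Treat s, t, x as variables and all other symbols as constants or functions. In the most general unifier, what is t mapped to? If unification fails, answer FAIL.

app(pair(empty,empty),pair(empty,e))

Decompose pair/2: empty ≐ x,  wrap(app(empty,e)) ≐ wrap(app(empty,e)).
Bind x := empty; substituting into the 2 remaining equations that mention x gives: pair(s,e) ≐ pair(pair(app(empty,empty),pair(e,t)),e),  pair(wrap(t),wrap(e)) ≐ pair(wrap(app(pair(empty,empty),pair(empty,e))),wrap(e)).
Delete trivial equation wrap(app(empty,e)) ≐ wrap(app(empty,e)).
Decompose pair/2: s ≐ pair(app(empty,empty),pair(e,t)),  e ≐ e.
Bind s := pair(app(empty,empty),pair(e,t)); no other remaining equation mentions s.
Delete trivial equation e ≐ e.
Decompose pair/2: wrap(t) ≐ wrap(app(pair(empty,empty),pair(empty,e))),  wrap(e) ≐ wrap(e).
Decompose wrap/1: t ≐ app(pair(empty,empty),pair(empty,e)).
Bind t := app(pair(empty,empty),pair(empty,e)); no other remaining equation mentions t. Substituting into the earlier binding gives s := pair(app(empty,empty),pair(e,app(pair(empty,empty),pair(empty,e)))).
Delete trivial equation wrap(e) ≐ wrap(e).
MGU = { x -> empty, s -> pair(app(empty,empty),pair(e,app(pair(empty,empty),pair(empty,e)))), t -> app(pair(empty,empty),pair(empty,e)) }, so t -> app(pair(empty,empty),pair(empty,e)).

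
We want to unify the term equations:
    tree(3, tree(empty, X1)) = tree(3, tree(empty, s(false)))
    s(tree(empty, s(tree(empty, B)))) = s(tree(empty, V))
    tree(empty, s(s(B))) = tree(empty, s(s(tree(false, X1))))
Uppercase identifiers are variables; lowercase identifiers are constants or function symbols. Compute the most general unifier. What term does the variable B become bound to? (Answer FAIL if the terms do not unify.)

Decompose tree/2: 3 = 3,  tree(empty, X1) = tree(empty, s(false)).
Delete trivial equation 3 = 3.
Decompose tree/2: empty = empty,  X1 = s(false).
Delete trivial equation empty = empty.
Bind X1 := s(false); substituting into the one remaining equation that mentions X1 gives: tree(empty, s(s(B))) = tree(empty, s(s(tree(false, s(false))))).
Decompose s/1: tree(empty, s(tree(empty, B))) = tree(empty, V).
Decompose tree/2: empty = empty,  s(tree(empty, B)) = V.
Delete trivial equation empty = empty.
Bind V := s(tree(empty, B)); no other remaining equation mentions V.
Decompose tree/2: empty = empty,  s(s(B)) = s(s(tree(false, s(false)))).
Delete trivial equation empty = empty.
Decompose s/1: s(B) = s(tree(false, s(false))).
Decompose s/1: B = tree(false, s(false)).
Bind B := tree(false, s(false)). Substituting into the earlier binding gives V := s(tree(empty, tree(false, s(false)))).
MGU = { X1 -> s(false), V -> s(tree(empty, tree(false, s(false)))), B -> tree(false, s(false)) }, so B -> tree(false, s(false)).

tree(false, s(false))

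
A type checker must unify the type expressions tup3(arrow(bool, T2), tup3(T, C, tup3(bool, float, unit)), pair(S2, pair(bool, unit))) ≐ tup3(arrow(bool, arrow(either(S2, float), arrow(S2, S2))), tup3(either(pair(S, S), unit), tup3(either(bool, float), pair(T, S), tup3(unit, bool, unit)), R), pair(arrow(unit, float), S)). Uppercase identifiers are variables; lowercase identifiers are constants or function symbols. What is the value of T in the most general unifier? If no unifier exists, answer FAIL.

Decompose tup3/3: arrow(bool, T2) ≐ arrow(bool, arrow(either(S2, float), arrow(S2, S2))),  tup3(T, C, tup3(bool, float, unit)) ≐ tup3(either(pair(S, S), unit), tup3(either(bool, float), pair(T, S), tup3(unit, bool, unit)), R),  pair(S2, pair(bool, unit)) ≐ pair(arrow(unit, float), S).
Decompose arrow/2: bool ≐ bool,  T2 ≐ arrow(either(S2, float), arrow(S2, S2)).
Delete trivial equation bool ≐ bool.
Bind T2 := arrow(either(S2, float), arrow(S2, S2)); no other remaining equation mentions T2.
Decompose tup3/3: T ≐ either(pair(S, S), unit),  C ≐ tup3(either(bool, float), pair(T, S), tup3(unit, bool, unit)),  tup3(bool, float, unit) ≐ R.
Bind T := either(pair(S, S), unit); substituting into the one remaining equation that mentions T gives: C ≐ tup3(either(bool, float), pair(either(pair(S, S), unit), S), tup3(unit, bool, unit)).
Bind C := tup3(either(bool, float), pair(either(pair(S, S), unit), S), tup3(unit, bool, unit)); no other remaining equation mentions C.
Bind R := tup3(bool, float, unit); no other remaining equation mentions R.
Decompose pair/2: S2 ≐ arrow(unit, float),  pair(bool, unit) ≐ S.
Bind S2 := arrow(unit, float); no other remaining equation mentions S2. Substituting into the earlier binding gives T2 := arrow(either(arrow(unit, float), float), arrow(arrow(unit, float), arrow(unit, float))).
Bind S := pair(bool, unit). Substituting into the earlier bindings gives T := either(pair(pair(bool, unit), pair(bool, unit)), unit), C := tup3(either(bool, float), pair(either(pair(pair(bool, unit), pair(bool, unit)), unit), pair(bool, unit)), tup3(unit, bool, unit)).
MGU = { T2 -> arrow(either(arrow(unit, float), float), arrow(arrow(unit, float), arrow(unit, float))), T -> either(pair(pair(bool, unit), pair(bool, unit)), unit), C -> tup3(either(bool, float), pair(either(pair(pair(bool, unit), pair(bool, unit)), unit), pair(bool, unit)), tup3(unit, bool, unit)), R -> tup3(bool, float, unit), S2 -> arrow(unit, float), S -> pair(bool, unit) }, so T -> either(pair(pair(bool, unit), pair(bool, unit)), unit).

either(pair(pair(bool, unit), pair(bool, unit)), unit)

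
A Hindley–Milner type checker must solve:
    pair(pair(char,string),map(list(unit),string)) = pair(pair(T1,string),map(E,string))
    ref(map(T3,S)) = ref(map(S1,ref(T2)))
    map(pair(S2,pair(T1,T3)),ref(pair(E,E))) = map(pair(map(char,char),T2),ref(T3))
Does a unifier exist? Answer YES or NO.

Decompose pair/2: pair(char,string) = pair(T1,string),  map(list(unit),string) = map(E,string).
Decompose pair/2: char = T1,  string = string.
Bind T1 := char; substituting into the one remaining equation that mentions T1 gives: map(pair(S2,pair(char,T3)),ref(pair(E,E))) = map(pair(map(char,char),T2),ref(T3)).
Delete trivial equation string = string.
Decompose map/2: list(unit) = E,  string = string.
Bind E := list(unit); substituting into the one remaining equation that mentions E gives: map(pair(S2,pair(char,T3)),ref(pair(list(unit),list(unit)))) = map(pair(map(char,char),T2),ref(T3)).
Delete trivial equation string = string.
Decompose ref/1: map(T3,S) = map(S1,ref(T2)).
Decompose map/2: T3 = S1,  S = ref(T2).
Bind T3 := S1; substituting into the one remaining equation that mentions T3 gives: map(pair(S2,pair(char,S1)),ref(pair(list(unit),list(unit)))) = map(pair(map(char,char),T2),ref(S1)).
Bind S := ref(T2); no other remaining equation mentions S.
Decompose map/2: pair(S2,pair(char,S1)) = pair(map(char,char),T2),  ref(pair(list(unit),list(unit))) = ref(S1).
Decompose pair/2: S2 = map(char,char),  pair(char,S1) = T2.
Bind S2 := map(char,char); no other remaining equation mentions S2.
Bind T2 := pair(char,S1); no other remaining equation mentions T2. Substituting into the earlier binding gives S := ref(pair(char,S1)).
Decompose ref/1: pair(list(unit),list(unit)) = S1.
Bind S1 := pair(list(unit),list(unit)). Substituting into the earlier bindings gives T3 := pair(list(unit),list(unit)), S := ref(pair(char,pair(list(unit),list(unit)))), T2 := pair(char,pair(list(unit),list(unit))).
No equations remain and no clash or occurs-check failure arose, so a unifier exists.

YES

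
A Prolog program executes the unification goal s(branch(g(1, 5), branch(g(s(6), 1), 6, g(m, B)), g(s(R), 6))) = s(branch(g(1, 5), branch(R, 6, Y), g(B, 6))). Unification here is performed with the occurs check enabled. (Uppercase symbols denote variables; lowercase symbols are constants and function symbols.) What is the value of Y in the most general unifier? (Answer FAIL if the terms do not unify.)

g(m, s(g(s(6), 1)))

Decompose s/1: branch(g(1, 5), branch(g(s(6), 1), 6, g(m, B)), g(s(R), 6)) = branch(g(1, 5), branch(R, 6, Y), g(B, 6)).
Decompose branch/3: g(1, 5) = g(1, 5),  branch(g(s(6), 1), 6, g(m, B)) = branch(R, 6, Y),  g(s(R), 6) = g(B, 6).
Delete trivial equation g(1, 5) = g(1, 5).
Decompose branch/3: g(s(6), 1) = R,  6 = 6,  g(m, B) = Y.
Bind R := g(s(6), 1); substituting into the one remaining equation that mentions R gives: g(s(g(s(6), 1)), 6) = g(B, 6).
Delete trivial equation 6 = 6.
Bind Y := g(m, B); no other remaining equation mentions Y.
Decompose g/2: s(g(s(6), 1)) = B,  6 = 6.
Bind B := s(g(s(6), 1)); no other remaining equation mentions B. Substituting into the earlier binding gives Y := g(m, s(g(s(6), 1))).
Delete trivial equation 6 = 6.
MGU = { R ↦ g(s(6), 1), Y ↦ g(m, s(g(s(6), 1))), B ↦ s(g(s(6), 1)) }, so Y ↦ g(m, s(g(s(6), 1))).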